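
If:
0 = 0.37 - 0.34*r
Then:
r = 1.09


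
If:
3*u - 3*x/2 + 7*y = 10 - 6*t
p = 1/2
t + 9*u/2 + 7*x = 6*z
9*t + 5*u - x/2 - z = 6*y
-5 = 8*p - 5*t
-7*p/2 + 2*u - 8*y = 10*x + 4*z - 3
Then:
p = 1/2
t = 9/5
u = -6273/2440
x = -6291/19520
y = 35857/39040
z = -78243/39040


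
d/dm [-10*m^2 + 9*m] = 9 - 20*m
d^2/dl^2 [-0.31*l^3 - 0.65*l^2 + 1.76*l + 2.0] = -1.86*l - 1.3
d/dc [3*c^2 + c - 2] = 6*c + 1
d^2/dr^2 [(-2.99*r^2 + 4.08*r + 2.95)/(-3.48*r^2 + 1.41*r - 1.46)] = (-5.6843418860808e-14*r^4 - 69.4781999999999*r^3 - 305.503632*r^2 + 211.228344*r + 14.195722)/(42.144192*r^6 - 51.226992*r^5 + 73.799316*r^4 - 45.786789*r^3 + 30.961782*r^2 - 9.016668*r + 3.112136)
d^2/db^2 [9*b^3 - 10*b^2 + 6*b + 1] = 54*b - 20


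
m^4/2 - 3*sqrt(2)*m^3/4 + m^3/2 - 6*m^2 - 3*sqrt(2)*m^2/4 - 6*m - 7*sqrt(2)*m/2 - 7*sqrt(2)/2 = (m/2 + sqrt(2)/2)*(m + 1)*(m - 7*sqrt(2)/2)*(m + sqrt(2))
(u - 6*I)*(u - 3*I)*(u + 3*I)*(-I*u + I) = -I*u^4 - 6*u^3 + I*u^3 + 6*u^2 - 9*I*u^2 - 54*u + 9*I*u + 54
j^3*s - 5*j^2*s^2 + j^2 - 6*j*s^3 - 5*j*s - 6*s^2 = (j - 6*s)*(j + s)*(j*s + 1)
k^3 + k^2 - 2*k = k*(k - 1)*(k + 2)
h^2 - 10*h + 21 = (h - 7)*(h - 3)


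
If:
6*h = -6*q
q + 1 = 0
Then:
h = 1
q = -1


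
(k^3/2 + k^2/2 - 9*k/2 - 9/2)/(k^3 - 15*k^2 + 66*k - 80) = (k^3 + k^2 - 9*k - 9)/(2*(k^3 - 15*k^2 + 66*k - 80))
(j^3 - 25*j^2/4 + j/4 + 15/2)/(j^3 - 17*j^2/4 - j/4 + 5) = (j - 6)/(j - 4)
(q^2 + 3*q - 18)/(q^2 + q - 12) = (q + 6)/(q + 4)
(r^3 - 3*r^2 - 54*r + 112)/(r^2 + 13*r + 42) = (r^2 - 10*r + 16)/(r + 6)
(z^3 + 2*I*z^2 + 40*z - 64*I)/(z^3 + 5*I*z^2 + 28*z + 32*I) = (z - 2*I)/(z + I)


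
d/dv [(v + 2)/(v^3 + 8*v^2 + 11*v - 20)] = (v^3 + 8*v^2 + 11*v - (v + 2)*(3*v^2 + 16*v + 11) - 20)/(v^3 + 8*v^2 + 11*v - 20)^2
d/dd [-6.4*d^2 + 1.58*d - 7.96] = 1.58 - 12.8*d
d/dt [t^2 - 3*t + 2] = 2*t - 3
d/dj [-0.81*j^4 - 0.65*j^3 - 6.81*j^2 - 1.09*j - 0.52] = -3.24*j^3 - 1.95*j^2 - 13.62*j - 1.09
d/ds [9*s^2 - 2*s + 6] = 18*s - 2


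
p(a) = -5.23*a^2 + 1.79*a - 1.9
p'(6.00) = -60.97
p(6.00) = -179.44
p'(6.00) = -60.97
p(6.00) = -179.44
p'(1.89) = -17.98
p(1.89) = -17.20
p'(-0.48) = 6.81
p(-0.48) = -3.96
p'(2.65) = -25.93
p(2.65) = -33.88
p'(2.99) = -29.49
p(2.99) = -43.30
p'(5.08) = -51.35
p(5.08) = -127.77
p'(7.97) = -81.58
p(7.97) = -319.85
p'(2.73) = -26.77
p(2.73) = -35.99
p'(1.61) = -15.05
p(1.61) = -12.57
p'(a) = 1.79 - 10.46*a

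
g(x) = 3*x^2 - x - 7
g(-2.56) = 15.22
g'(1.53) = 8.18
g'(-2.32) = -14.92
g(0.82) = -5.80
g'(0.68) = 3.08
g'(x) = 6*x - 1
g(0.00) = -7.00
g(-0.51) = -5.71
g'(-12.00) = -73.00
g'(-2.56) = -16.36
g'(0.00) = -1.00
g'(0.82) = 3.92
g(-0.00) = -7.00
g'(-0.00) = -1.00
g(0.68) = -6.29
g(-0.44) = -5.98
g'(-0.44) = -3.64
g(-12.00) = 437.00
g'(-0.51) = -4.06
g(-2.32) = 11.47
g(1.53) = -1.51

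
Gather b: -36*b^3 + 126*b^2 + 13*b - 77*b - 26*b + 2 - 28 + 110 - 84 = -36*b^3 + 126*b^2 - 90*b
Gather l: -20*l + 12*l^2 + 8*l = 12*l^2 - 12*l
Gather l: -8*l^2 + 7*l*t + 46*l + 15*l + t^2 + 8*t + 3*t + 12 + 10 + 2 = -8*l^2 + l*(7*t + 61) + t^2 + 11*t + 24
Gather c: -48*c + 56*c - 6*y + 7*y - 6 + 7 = 8*c + y + 1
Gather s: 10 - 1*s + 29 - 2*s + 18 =57 - 3*s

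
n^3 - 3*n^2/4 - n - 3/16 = (n - 3/2)*(n + 1/4)*(n + 1/2)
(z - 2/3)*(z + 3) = z^2 + 7*z/3 - 2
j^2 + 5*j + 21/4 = (j + 3/2)*(j + 7/2)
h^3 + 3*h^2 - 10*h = h*(h - 2)*(h + 5)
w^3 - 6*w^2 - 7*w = w*(w - 7)*(w + 1)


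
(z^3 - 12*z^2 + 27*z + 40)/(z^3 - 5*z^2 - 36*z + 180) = (z^2 - 7*z - 8)/(z^2 - 36)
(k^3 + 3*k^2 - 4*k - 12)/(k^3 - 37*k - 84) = (k^2 - 4)/(k^2 - 3*k - 28)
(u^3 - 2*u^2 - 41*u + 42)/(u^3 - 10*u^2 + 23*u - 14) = (u + 6)/(u - 2)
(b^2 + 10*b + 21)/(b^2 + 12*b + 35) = (b + 3)/(b + 5)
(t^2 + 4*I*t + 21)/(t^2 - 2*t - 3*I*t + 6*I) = (t + 7*I)/(t - 2)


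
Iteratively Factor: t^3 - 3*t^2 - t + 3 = (t - 1)*(t^2 - 2*t - 3) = (t - 1)*(t + 1)*(t - 3)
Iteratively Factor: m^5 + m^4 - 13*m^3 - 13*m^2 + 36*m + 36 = (m - 3)*(m^4 + 4*m^3 - m^2 - 16*m - 12) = (m - 3)*(m + 1)*(m^3 + 3*m^2 - 4*m - 12) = (m - 3)*(m + 1)*(m + 2)*(m^2 + m - 6) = (m - 3)*(m + 1)*(m + 2)*(m + 3)*(m - 2)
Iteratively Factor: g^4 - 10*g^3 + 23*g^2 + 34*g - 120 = (g - 3)*(g^3 - 7*g^2 + 2*g + 40) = (g - 3)*(g + 2)*(g^2 - 9*g + 20) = (g - 4)*(g - 3)*(g + 2)*(g - 5)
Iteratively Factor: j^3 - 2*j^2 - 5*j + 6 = (j - 1)*(j^2 - j - 6) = (j - 1)*(j + 2)*(j - 3)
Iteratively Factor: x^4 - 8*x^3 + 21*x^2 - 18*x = (x - 3)*(x^3 - 5*x^2 + 6*x) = (x - 3)^2*(x^2 - 2*x) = x*(x - 3)^2*(x - 2)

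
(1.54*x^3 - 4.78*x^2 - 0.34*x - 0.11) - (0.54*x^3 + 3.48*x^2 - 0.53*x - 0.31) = 1.0*x^3 - 8.26*x^2 + 0.19*x + 0.2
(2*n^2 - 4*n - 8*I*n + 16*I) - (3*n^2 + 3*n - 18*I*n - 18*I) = -n^2 - 7*n + 10*I*n + 34*I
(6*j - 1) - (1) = 6*j - 2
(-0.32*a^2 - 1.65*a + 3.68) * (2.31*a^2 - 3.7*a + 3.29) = -0.7392*a^4 - 2.6275*a^3 + 13.553*a^2 - 19.0445*a + 12.1072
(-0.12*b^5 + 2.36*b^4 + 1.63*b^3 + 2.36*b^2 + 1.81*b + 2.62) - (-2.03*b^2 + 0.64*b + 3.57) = -0.12*b^5 + 2.36*b^4 + 1.63*b^3 + 4.39*b^2 + 1.17*b - 0.95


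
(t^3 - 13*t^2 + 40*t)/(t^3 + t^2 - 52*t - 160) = t*(t - 5)/(t^2 + 9*t + 20)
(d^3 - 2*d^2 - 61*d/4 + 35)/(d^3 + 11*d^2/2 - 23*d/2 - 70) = (d - 5/2)/(d + 5)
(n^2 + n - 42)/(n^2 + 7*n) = (n - 6)/n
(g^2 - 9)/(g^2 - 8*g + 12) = (g^2 - 9)/(g^2 - 8*g + 12)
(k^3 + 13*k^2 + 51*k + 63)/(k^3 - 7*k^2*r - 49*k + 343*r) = (-k^2 - 6*k - 9)/(-k^2 + 7*k*r + 7*k - 49*r)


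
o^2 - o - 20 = (o - 5)*(o + 4)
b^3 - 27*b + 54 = (b - 3)^2*(b + 6)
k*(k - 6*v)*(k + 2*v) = k^3 - 4*k^2*v - 12*k*v^2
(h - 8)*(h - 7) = h^2 - 15*h + 56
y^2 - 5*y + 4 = (y - 4)*(y - 1)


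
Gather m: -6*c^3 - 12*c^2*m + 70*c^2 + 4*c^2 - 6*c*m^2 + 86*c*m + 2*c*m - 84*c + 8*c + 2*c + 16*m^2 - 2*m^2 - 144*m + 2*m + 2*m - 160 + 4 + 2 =-6*c^3 + 74*c^2 - 74*c + m^2*(14 - 6*c) + m*(-12*c^2 + 88*c - 140) - 154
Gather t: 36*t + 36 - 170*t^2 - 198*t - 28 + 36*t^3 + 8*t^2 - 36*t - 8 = 36*t^3 - 162*t^2 - 198*t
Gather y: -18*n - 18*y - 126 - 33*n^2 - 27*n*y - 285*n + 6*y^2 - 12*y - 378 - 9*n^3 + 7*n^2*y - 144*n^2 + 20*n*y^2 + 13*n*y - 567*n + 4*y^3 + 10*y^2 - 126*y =-9*n^3 - 177*n^2 - 870*n + 4*y^3 + y^2*(20*n + 16) + y*(7*n^2 - 14*n - 156) - 504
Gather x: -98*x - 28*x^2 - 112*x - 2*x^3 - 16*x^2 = -2*x^3 - 44*x^2 - 210*x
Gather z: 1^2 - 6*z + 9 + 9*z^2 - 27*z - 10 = 9*z^2 - 33*z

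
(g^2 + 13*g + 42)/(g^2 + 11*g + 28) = (g + 6)/(g + 4)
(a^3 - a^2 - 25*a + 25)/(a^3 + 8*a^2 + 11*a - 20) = (a - 5)/(a + 4)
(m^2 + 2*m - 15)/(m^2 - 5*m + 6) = (m + 5)/(m - 2)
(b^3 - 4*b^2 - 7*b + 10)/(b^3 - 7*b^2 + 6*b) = (b^2 - 3*b - 10)/(b*(b - 6))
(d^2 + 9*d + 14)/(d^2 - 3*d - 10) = (d + 7)/(d - 5)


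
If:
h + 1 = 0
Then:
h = -1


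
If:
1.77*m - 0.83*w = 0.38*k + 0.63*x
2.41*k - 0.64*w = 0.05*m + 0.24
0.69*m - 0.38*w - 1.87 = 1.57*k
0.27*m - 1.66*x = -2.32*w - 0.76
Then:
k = -6.78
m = -25.88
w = -23.90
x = -37.15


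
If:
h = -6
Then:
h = -6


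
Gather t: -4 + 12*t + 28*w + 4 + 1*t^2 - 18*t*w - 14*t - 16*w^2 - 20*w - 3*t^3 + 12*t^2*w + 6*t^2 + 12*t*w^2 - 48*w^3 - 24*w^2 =-3*t^3 + t^2*(12*w + 7) + t*(12*w^2 - 18*w - 2) - 48*w^3 - 40*w^2 + 8*w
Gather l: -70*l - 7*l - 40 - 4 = -77*l - 44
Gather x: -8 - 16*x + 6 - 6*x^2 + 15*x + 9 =-6*x^2 - x + 7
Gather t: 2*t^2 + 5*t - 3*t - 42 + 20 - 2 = 2*t^2 + 2*t - 24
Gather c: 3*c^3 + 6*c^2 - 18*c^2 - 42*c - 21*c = 3*c^3 - 12*c^2 - 63*c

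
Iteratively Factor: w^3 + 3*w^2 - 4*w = (w - 1)*(w^2 + 4*w) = (w - 1)*(w + 4)*(w)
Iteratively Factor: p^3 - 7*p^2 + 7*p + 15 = (p + 1)*(p^2 - 8*p + 15) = (p - 5)*(p + 1)*(p - 3)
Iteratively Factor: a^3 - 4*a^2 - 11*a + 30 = (a + 3)*(a^2 - 7*a + 10) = (a - 5)*(a + 3)*(a - 2)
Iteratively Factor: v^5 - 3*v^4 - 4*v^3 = (v - 4)*(v^4 + v^3) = v*(v - 4)*(v^3 + v^2) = v*(v - 4)*(v + 1)*(v^2) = v^2*(v - 4)*(v + 1)*(v)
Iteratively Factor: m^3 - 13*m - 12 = (m + 1)*(m^2 - m - 12) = (m - 4)*(m + 1)*(m + 3)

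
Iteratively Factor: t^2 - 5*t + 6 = (t - 2)*(t - 3)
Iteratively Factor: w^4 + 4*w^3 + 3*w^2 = (w)*(w^3 + 4*w^2 + 3*w) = w*(w + 3)*(w^2 + w) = w*(w + 1)*(w + 3)*(w)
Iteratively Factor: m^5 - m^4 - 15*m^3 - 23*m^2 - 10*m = (m + 1)*(m^4 - 2*m^3 - 13*m^2 - 10*m) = (m - 5)*(m + 1)*(m^3 + 3*m^2 + 2*m) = (m - 5)*(m + 1)^2*(m^2 + 2*m) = m*(m - 5)*(m + 1)^2*(m + 2)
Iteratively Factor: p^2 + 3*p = (p)*(p + 3)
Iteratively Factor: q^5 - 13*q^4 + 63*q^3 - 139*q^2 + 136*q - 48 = (q - 1)*(q^4 - 12*q^3 + 51*q^2 - 88*q + 48) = (q - 1)^2*(q^3 - 11*q^2 + 40*q - 48) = (q - 3)*(q - 1)^2*(q^2 - 8*q + 16) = (q - 4)*(q - 3)*(q - 1)^2*(q - 4)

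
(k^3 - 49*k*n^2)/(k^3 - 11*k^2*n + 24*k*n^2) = (k^2 - 49*n^2)/(k^2 - 11*k*n + 24*n^2)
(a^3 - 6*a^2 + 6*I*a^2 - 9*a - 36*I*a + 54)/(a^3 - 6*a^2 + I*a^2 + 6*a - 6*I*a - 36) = (a + 3*I)/(a - 2*I)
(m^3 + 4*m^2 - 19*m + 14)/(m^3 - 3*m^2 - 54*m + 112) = (m - 1)/(m - 8)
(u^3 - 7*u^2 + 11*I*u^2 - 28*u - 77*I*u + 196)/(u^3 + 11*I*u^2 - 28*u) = (u - 7)/u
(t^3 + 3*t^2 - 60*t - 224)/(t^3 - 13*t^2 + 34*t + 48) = (t^2 + 11*t + 28)/(t^2 - 5*t - 6)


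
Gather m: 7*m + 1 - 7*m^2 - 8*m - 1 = -7*m^2 - m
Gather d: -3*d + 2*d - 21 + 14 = -d - 7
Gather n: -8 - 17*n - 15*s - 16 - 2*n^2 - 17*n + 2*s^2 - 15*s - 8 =-2*n^2 - 34*n + 2*s^2 - 30*s - 32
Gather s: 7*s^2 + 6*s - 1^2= 7*s^2 + 6*s - 1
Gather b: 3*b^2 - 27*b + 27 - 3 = 3*b^2 - 27*b + 24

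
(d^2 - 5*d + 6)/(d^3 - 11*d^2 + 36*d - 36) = 1/(d - 6)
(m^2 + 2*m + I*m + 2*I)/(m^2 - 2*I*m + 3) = (m + 2)/(m - 3*I)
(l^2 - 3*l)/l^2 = (l - 3)/l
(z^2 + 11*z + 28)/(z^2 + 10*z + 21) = (z + 4)/(z + 3)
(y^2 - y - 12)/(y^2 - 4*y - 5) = (-y^2 + y + 12)/(-y^2 + 4*y + 5)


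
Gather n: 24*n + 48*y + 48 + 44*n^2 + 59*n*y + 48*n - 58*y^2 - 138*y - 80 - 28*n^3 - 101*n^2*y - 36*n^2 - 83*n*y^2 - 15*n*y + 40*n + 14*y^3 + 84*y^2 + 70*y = -28*n^3 + n^2*(8 - 101*y) + n*(-83*y^2 + 44*y + 112) + 14*y^3 + 26*y^2 - 20*y - 32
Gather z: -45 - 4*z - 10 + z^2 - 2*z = z^2 - 6*z - 55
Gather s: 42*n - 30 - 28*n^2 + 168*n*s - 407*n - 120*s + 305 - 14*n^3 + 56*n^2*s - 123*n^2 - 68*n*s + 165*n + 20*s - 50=-14*n^3 - 151*n^2 - 200*n + s*(56*n^2 + 100*n - 100) + 225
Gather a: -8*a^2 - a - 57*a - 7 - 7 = -8*a^2 - 58*a - 14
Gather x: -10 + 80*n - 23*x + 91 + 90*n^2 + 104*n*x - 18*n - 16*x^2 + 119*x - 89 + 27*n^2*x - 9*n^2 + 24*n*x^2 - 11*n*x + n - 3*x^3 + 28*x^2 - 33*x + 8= 81*n^2 + 63*n - 3*x^3 + x^2*(24*n + 12) + x*(27*n^2 + 93*n + 63)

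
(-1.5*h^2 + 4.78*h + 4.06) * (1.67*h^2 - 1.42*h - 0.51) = -2.505*h^4 + 10.1126*h^3 + 0.757599999999999*h^2 - 8.203*h - 2.0706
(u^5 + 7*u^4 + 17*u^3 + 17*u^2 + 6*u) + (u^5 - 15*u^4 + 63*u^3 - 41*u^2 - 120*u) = 2*u^5 - 8*u^4 + 80*u^3 - 24*u^2 - 114*u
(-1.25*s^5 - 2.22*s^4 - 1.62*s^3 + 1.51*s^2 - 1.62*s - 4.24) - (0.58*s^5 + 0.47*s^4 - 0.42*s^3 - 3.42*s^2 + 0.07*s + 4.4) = -1.83*s^5 - 2.69*s^4 - 1.2*s^3 + 4.93*s^2 - 1.69*s - 8.64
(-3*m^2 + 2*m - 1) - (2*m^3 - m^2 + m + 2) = -2*m^3 - 2*m^2 + m - 3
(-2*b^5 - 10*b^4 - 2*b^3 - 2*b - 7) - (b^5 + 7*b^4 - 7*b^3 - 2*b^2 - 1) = -3*b^5 - 17*b^4 + 5*b^3 + 2*b^2 - 2*b - 6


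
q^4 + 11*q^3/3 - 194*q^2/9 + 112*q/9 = q*(q - 8/3)*(q - 2/3)*(q + 7)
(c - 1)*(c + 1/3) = c^2 - 2*c/3 - 1/3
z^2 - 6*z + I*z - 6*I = (z - 6)*(z + I)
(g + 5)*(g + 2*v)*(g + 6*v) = g^3 + 8*g^2*v + 5*g^2 + 12*g*v^2 + 40*g*v + 60*v^2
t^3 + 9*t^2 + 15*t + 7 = (t + 1)^2*(t + 7)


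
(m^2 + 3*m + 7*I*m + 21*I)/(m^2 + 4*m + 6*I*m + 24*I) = (m^2 + m*(3 + 7*I) + 21*I)/(m^2 + m*(4 + 6*I) + 24*I)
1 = 1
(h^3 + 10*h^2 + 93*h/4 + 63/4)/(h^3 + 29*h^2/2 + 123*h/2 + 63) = (h + 3/2)/(h + 6)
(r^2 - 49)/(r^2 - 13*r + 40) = (r^2 - 49)/(r^2 - 13*r + 40)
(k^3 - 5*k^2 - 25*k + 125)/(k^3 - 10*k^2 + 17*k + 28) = (k^3 - 5*k^2 - 25*k + 125)/(k^3 - 10*k^2 + 17*k + 28)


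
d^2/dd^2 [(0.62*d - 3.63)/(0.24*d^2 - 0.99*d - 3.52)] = ((2.97 - 0.8928*d)*(-0.24*d^2 + 0.99*d + 3.52) - (0.48*d - 0.99)*(0.62*d - 3.63)*(0.96*d - 1.98))/(-0.24*d^2 + 0.99*d + 3.52)^3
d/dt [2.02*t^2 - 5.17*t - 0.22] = 4.04*t - 5.17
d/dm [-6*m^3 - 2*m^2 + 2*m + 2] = -18*m^2 - 4*m + 2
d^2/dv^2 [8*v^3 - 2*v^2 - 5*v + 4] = 48*v - 4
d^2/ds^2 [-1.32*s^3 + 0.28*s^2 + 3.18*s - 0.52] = 0.56 - 7.92*s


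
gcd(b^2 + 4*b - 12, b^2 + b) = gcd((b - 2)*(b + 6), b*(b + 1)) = 1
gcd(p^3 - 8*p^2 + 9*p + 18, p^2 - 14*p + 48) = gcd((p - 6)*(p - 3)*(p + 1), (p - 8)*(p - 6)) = p - 6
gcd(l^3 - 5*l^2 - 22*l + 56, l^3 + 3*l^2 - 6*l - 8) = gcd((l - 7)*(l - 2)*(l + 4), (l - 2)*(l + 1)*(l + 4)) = l^2 + 2*l - 8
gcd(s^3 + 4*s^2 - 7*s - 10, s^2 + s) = s + 1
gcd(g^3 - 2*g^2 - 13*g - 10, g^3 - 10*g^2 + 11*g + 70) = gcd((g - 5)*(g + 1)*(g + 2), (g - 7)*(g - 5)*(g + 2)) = g^2 - 3*g - 10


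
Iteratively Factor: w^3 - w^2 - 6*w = (w + 2)*(w^2 - 3*w) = (w - 3)*(w + 2)*(w)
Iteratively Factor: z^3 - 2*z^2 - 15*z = (z)*(z^2 - 2*z - 15) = z*(z - 5)*(z + 3)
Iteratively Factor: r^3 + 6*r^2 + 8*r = (r)*(r^2 + 6*r + 8) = r*(r + 2)*(r + 4)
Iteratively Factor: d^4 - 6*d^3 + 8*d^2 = (d)*(d^3 - 6*d^2 + 8*d) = d^2*(d^2 - 6*d + 8) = d^2*(d - 4)*(d - 2)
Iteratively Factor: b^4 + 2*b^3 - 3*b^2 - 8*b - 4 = (b + 1)*(b^3 + b^2 - 4*b - 4) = (b + 1)^2*(b^2 - 4) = (b - 2)*(b + 1)^2*(b + 2)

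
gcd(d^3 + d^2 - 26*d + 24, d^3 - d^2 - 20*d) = 1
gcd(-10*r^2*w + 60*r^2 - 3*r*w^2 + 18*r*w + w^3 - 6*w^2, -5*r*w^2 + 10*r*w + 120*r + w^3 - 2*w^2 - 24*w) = 5*r*w - 30*r - w^2 + 6*w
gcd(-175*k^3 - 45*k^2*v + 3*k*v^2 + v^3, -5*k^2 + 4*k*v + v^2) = 5*k + v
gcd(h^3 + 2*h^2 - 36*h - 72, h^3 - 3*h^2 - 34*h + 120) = h + 6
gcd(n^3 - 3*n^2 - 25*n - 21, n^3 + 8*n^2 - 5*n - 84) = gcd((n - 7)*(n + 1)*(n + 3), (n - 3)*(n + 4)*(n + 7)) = 1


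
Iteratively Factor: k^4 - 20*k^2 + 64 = (k - 2)*(k^3 + 2*k^2 - 16*k - 32) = (k - 2)*(k + 2)*(k^2 - 16) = (k - 2)*(k + 2)*(k + 4)*(k - 4)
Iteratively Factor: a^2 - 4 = (a + 2)*(a - 2)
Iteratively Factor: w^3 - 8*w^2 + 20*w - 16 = (w - 2)*(w^2 - 6*w + 8) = (w - 2)^2*(w - 4)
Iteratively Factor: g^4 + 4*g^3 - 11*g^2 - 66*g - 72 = (g + 3)*(g^3 + g^2 - 14*g - 24) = (g + 2)*(g + 3)*(g^2 - g - 12) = (g + 2)*(g + 3)^2*(g - 4)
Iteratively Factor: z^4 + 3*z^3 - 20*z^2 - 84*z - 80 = (z + 2)*(z^3 + z^2 - 22*z - 40) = (z - 5)*(z + 2)*(z^2 + 6*z + 8) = (z - 5)*(z + 2)^2*(z + 4)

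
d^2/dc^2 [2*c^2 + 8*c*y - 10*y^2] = 4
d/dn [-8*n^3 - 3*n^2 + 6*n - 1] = -24*n^2 - 6*n + 6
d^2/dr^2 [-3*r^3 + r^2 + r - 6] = 2 - 18*r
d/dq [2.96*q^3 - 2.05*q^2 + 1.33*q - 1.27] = 8.88*q^2 - 4.1*q + 1.33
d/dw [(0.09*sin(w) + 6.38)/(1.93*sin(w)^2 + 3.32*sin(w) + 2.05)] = (-24.6268*sin(w) + 0.08685*cos(2*w) - 21.08395)*cos(w)/(1.93*sin(w)^2 + 3.32*sin(w) + 2.05)^2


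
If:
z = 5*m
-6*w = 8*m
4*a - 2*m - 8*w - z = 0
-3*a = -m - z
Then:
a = 0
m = 0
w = 0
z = 0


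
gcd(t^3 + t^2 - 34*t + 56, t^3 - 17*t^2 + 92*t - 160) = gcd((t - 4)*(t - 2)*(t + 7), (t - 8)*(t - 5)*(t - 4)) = t - 4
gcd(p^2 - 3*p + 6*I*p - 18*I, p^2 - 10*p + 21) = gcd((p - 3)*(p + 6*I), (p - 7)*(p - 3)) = p - 3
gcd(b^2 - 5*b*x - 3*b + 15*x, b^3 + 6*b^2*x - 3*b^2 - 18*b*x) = b - 3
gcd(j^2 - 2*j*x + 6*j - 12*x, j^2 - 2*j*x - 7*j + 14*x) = -j + 2*x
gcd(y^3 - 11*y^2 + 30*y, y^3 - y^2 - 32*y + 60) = y - 5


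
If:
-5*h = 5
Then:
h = -1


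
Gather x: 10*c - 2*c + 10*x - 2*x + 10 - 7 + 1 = 8*c + 8*x + 4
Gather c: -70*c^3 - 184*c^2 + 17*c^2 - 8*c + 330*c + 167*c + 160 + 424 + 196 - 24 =-70*c^3 - 167*c^2 + 489*c + 756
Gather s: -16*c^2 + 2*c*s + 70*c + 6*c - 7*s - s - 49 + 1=-16*c^2 + 76*c + s*(2*c - 8) - 48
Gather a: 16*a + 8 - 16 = 16*a - 8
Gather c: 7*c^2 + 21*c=7*c^2 + 21*c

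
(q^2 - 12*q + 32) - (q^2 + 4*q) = 32 - 16*q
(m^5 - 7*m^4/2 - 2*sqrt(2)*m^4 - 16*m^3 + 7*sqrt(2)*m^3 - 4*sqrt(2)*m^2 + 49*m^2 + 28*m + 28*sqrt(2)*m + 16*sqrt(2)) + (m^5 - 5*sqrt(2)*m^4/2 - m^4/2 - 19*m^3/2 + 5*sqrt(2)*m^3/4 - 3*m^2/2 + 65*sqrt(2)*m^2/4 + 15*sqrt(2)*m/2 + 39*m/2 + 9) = 2*m^5 - 9*sqrt(2)*m^4/2 - 4*m^4 - 51*m^3/2 + 33*sqrt(2)*m^3/4 + 49*sqrt(2)*m^2/4 + 95*m^2/2 + 95*m/2 + 71*sqrt(2)*m/2 + 9 + 16*sqrt(2)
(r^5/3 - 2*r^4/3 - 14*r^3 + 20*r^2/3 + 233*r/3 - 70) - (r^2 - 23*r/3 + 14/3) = r^5/3 - 2*r^4/3 - 14*r^3 + 17*r^2/3 + 256*r/3 - 224/3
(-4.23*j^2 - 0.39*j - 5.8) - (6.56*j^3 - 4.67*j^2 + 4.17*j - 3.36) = -6.56*j^3 + 0.44*j^2 - 4.56*j - 2.44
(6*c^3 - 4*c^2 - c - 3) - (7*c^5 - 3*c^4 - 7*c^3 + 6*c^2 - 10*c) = -7*c^5 + 3*c^4 + 13*c^3 - 10*c^2 + 9*c - 3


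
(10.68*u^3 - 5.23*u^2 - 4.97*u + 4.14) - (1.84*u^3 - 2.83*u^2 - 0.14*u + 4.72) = 8.84*u^3 - 2.4*u^2 - 4.83*u - 0.58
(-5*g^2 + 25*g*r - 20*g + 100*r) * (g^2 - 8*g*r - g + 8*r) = -5*g^4 + 65*g^3*r - 15*g^3 - 200*g^2*r^2 + 195*g^2*r + 20*g^2 - 600*g*r^2 - 260*g*r + 800*r^2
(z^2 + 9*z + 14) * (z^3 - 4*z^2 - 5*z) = z^5 + 5*z^4 - 27*z^3 - 101*z^2 - 70*z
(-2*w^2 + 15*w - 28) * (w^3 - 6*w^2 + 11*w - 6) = -2*w^5 + 27*w^4 - 140*w^3 + 345*w^2 - 398*w + 168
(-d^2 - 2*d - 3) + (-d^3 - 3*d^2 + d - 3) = -d^3 - 4*d^2 - d - 6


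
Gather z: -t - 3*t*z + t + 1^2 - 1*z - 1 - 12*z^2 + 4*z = -12*z^2 + z*(3 - 3*t)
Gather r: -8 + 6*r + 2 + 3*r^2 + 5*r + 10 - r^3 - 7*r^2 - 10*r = -r^3 - 4*r^2 + r + 4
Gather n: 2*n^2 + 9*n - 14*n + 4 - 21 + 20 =2*n^2 - 5*n + 3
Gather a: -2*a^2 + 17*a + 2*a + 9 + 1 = -2*a^2 + 19*a + 10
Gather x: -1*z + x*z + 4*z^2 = x*z + 4*z^2 - z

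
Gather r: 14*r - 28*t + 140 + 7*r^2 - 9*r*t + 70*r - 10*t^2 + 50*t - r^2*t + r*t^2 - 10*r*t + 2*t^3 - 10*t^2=r^2*(7 - t) + r*(t^2 - 19*t + 84) + 2*t^3 - 20*t^2 + 22*t + 140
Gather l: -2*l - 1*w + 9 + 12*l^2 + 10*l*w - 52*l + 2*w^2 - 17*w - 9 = 12*l^2 + l*(10*w - 54) + 2*w^2 - 18*w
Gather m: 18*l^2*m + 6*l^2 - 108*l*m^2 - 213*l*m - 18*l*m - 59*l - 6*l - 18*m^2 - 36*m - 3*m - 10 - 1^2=6*l^2 - 65*l + m^2*(-108*l - 18) + m*(18*l^2 - 231*l - 39) - 11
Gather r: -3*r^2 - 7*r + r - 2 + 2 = -3*r^2 - 6*r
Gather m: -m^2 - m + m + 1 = 1 - m^2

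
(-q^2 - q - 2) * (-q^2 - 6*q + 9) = q^4 + 7*q^3 - q^2 + 3*q - 18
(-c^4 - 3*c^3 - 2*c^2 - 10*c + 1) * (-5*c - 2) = 5*c^5 + 17*c^4 + 16*c^3 + 54*c^2 + 15*c - 2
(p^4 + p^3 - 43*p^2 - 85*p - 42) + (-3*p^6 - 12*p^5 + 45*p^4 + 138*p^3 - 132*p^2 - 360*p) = -3*p^6 - 12*p^5 + 46*p^4 + 139*p^3 - 175*p^2 - 445*p - 42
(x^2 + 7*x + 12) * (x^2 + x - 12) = x^4 + 8*x^3 + 7*x^2 - 72*x - 144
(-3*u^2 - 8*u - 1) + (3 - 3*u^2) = -6*u^2 - 8*u + 2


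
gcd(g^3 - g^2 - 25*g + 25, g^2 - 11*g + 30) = g - 5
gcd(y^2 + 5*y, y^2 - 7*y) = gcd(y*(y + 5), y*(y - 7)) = y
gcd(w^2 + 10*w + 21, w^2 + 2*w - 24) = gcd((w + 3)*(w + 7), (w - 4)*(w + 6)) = 1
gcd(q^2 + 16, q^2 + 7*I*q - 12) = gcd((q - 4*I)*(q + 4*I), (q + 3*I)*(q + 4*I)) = q + 4*I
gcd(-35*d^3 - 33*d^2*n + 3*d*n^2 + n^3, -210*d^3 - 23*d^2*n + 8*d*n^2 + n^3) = 35*d^2 - 2*d*n - n^2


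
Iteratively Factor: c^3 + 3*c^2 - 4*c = (c)*(c^2 + 3*c - 4) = c*(c + 4)*(c - 1)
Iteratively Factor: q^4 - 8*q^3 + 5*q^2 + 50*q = (q - 5)*(q^3 - 3*q^2 - 10*q) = (q - 5)^2*(q^2 + 2*q) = (q - 5)^2*(q + 2)*(q)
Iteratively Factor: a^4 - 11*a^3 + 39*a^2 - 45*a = (a - 3)*(a^3 - 8*a^2 + 15*a) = (a - 3)^2*(a^2 - 5*a) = (a - 5)*(a - 3)^2*(a)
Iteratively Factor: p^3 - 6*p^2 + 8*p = (p - 2)*(p^2 - 4*p) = (p - 4)*(p - 2)*(p)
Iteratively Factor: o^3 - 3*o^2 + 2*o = (o - 2)*(o^2 - o) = (o - 2)*(o - 1)*(o)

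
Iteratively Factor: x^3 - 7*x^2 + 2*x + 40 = (x + 2)*(x^2 - 9*x + 20) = (x - 5)*(x + 2)*(x - 4)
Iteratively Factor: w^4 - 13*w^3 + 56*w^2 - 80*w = (w - 4)*(w^3 - 9*w^2 + 20*w) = (w - 5)*(w - 4)*(w^2 - 4*w) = w*(w - 5)*(w - 4)*(w - 4)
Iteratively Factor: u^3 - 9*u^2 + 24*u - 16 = (u - 4)*(u^2 - 5*u + 4) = (u - 4)*(u - 1)*(u - 4)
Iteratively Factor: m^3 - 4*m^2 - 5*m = (m - 5)*(m^2 + m) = m*(m - 5)*(m + 1)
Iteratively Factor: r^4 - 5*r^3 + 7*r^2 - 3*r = (r)*(r^3 - 5*r^2 + 7*r - 3) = r*(r - 1)*(r^2 - 4*r + 3) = r*(r - 1)^2*(r - 3)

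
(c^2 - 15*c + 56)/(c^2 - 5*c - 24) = (c - 7)/(c + 3)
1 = 1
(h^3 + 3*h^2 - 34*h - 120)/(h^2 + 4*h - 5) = (h^2 - 2*h - 24)/(h - 1)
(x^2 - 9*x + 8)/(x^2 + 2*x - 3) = (x - 8)/(x + 3)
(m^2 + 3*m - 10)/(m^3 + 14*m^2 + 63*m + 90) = (m - 2)/(m^2 + 9*m + 18)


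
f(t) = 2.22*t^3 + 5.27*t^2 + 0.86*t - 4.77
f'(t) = 6.66*t^2 + 10.54*t + 0.86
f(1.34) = 11.19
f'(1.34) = 26.94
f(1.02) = 3.95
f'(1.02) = 18.54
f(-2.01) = -3.24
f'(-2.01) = 6.58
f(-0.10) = -4.81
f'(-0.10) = -0.13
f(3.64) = 175.25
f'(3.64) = 127.47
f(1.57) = 18.16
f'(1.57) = 33.82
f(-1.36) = -1.78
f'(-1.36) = -1.16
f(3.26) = 130.96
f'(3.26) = 106.00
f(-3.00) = -19.86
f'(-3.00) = 29.18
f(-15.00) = -6324.42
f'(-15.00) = 1341.26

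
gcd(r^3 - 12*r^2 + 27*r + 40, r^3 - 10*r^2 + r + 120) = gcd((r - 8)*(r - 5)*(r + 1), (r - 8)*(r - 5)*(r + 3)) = r^2 - 13*r + 40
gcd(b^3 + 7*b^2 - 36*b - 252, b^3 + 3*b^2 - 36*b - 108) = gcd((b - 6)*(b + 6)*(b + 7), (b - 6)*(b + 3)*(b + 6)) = b^2 - 36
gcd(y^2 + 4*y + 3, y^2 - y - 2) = y + 1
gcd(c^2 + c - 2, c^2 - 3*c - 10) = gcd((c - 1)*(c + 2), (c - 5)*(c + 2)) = c + 2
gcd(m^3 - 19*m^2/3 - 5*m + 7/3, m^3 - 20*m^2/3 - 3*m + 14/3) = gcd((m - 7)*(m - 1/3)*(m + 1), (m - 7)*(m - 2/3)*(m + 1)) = m^2 - 6*m - 7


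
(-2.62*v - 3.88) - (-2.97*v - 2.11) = 0.35*v - 1.77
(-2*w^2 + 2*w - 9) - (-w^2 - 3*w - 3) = -w^2 + 5*w - 6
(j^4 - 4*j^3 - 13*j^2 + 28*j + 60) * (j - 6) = j^5 - 10*j^4 + 11*j^3 + 106*j^2 - 108*j - 360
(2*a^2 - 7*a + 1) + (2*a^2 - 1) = 4*a^2 - 7*a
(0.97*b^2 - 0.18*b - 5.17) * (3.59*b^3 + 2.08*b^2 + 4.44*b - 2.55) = 3.4823*b^5 + 1.3714*b^4 - 14.6279*b^3 - 14.0263*b^2 - 22.4958*b + 13.1835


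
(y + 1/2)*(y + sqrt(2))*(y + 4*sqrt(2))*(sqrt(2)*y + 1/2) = sqrt(2)*y^4 + sqrt(2)*y^3/2 + 21*y^3/2 + 21*y^2/4 + 21*sqrt(2)*y^2/2 + 4*y + 21*sqrt(2)*y/4 + 2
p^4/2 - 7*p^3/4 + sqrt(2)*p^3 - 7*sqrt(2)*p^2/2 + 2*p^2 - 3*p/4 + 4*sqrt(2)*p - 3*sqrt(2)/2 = (p/2 + sqrt(2))*(p - 3/2)*(p - 1)^2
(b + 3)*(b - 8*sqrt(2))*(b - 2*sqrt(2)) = b^3 - 10*sqrt(2)*b^2 + 3*b^2 - 30*sqrt(2)*b + 32*b + 96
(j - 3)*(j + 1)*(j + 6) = j^3 + 4*j^2 - 15*j - 18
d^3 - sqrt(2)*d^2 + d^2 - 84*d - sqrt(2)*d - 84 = (d + 1)*(d - 7*sqrt(2))*(d + 6*sqrt(2))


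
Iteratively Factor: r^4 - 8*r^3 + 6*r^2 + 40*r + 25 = (r + 1)*(r^3 - 9*r^2 + 15*r + 25) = (r - 5)*(r + 1)*(r^2 - 4*r - 5) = (r - 5)^2*(r + 1)*(r + 1)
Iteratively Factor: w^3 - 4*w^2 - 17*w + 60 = (w + 4)*(w^2 - 8*w + 15) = (w - 3)*(w + 4)*(w - 5)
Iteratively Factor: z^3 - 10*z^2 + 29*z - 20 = (z - 1)*(z^2 - 9*z + 20) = (z - 4)*(z - 1)*(z - 5)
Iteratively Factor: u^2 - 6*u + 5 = (u - 1)*(u - 5)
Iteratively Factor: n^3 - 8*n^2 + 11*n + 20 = (n - 5)*(n^2 - 3*n - 4) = (n - 5)*(n - 4)*(n + 1)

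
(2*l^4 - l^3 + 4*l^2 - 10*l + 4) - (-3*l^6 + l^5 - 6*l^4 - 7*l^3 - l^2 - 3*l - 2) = 3*l^6 - l^5 + 8*l^4 + 6*l^3 + 5*l^2 - 7*l + 6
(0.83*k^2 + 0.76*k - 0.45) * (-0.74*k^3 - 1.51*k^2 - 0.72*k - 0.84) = -0.6142*k^5 - 1.8157*k^4 - 1.4122*k^3 - 0.5649*k^2 - 0.3144*k + 0.378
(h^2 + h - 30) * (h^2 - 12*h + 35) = h^4 - 11*h^3 - 7*h^2 + 395*h - 1050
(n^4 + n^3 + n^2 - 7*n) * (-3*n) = -3*n^5 - 3*n^4 - 3*n^3 + 21*n^2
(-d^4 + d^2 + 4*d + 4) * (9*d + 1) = -9*d^5 - d^4 + 9*d^3 + 37*d^2 + 40*d + 4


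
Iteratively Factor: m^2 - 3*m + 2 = (m - 1)*(m - 2)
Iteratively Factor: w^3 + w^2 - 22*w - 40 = (w + 2)*(w^2 - w - 20) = (w - 5)*(w + 2)*(w + 4)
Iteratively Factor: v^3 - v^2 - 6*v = (v)*(v^2 - v - 6) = v*(v + 2)*(v - 3)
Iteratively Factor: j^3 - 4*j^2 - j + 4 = (j - 4)*(j^2 - 1) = (j - 4)*(j + 1)*(j - 1)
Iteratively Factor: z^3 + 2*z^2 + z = (z)*(z^2 + 2*z + 1) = z*(z + 1)*(z + 1)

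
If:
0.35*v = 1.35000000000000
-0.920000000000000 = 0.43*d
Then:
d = -2.14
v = 3.86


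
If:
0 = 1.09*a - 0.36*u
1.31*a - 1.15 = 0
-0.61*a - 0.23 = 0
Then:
No Solution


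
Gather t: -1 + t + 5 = t + 4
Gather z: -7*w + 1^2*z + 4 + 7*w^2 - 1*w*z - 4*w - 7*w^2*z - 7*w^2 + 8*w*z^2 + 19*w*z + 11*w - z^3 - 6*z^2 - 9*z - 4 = -z^3 + z^2*(8*w - 6) + z*(-7*w^2 + 18*w - 8)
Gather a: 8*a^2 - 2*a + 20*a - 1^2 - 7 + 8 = 8*a^2 + 18*a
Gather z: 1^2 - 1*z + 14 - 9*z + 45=60 - 10*z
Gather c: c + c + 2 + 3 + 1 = 2*c + 6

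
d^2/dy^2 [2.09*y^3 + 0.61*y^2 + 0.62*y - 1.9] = 12.54*y + 1.22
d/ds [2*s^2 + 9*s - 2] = 4*s + 9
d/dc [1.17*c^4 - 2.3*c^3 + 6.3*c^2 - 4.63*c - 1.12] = 4.68*c^3 - 6.9*c^2 + 12.6*c - 4.63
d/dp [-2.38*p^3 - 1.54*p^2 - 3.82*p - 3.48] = -7.14*p^2 - 3.08*p - 3.82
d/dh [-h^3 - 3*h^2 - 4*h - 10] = -3*h^2 - 6*h - 4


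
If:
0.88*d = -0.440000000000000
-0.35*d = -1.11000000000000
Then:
No Solution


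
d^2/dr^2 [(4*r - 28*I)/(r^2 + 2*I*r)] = 8*(r*(-3*r + 5*I)*(r + 2*I) + 4*(r - 7*I)*(r + I)^2)/(r^3*(r + 2*I)^3)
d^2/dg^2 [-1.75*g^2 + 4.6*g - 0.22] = -3.50000000000000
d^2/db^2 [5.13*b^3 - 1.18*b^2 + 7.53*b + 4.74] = 30.78*b - 2.36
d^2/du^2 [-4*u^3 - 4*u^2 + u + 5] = -24*u - 8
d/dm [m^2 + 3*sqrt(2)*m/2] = 2*m + 3*sqrt(2)/2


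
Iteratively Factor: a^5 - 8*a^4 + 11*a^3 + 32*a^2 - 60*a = (a - 2)*(a^4 - 6*a^3 - a^2 + 30*a) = (a - 5)*(a - 2)*(a^3 - a^2 - 6*a) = a*(a - 5)*(a - 2)*(a^2 - a - 6) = a*(a - 5)*(a - 2)*(a + 2)*(a - 3)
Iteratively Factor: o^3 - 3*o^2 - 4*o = (o - 4)*(o^2 + o) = o*(o - 4)*(o + 1)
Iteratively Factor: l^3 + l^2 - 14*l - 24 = (l + 2)*(l^2 - l - 12) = (l + 2)*(l + 3)*(l - 4)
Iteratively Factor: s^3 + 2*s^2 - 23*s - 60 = (s - 5)*(s^2 + 7*s + 12) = (s - 5)*(s + 3)*(s + 4)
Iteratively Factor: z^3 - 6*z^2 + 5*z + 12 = (z - 4)*(z^2 - 2*z - 3) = (z - 4)*(z - 3)*(z + 1)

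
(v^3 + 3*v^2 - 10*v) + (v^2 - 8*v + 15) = v^3 + 4*v^2 - 18*v + 15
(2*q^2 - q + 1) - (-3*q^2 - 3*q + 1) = 5*q^2 + 2*q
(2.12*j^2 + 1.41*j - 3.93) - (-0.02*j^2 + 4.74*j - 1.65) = 2.14*j^2 - 3.33*j - 2.28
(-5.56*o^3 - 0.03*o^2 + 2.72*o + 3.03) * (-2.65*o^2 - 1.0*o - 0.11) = 14.734*o^5 + 5.6395*o^4 - 6.5664*o^3 - 10.7462*o^2 - 3.3292*o - 0.3333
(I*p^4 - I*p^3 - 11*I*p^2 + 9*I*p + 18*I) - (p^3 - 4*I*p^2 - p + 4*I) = I*p^4 - p^3 - I*p^3 - 7*I*p^2 + p + 9*I*p + 14*I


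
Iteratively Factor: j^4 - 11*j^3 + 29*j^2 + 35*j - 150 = (j - 5)*(j^3 - 6*j^2 - j + 30) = (j - 5)*(j - 3)*(j^2 - 3*j - 10) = (j - 5)*(j - 3)*(j + 2)*(j - 5)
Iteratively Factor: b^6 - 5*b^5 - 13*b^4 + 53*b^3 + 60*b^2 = (b)*(b^5 - 5*b^4 - 13*b^3 + 53*b^2 + 60*b) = b*(b + 3)*(b^4 - 8*b^3 + 11*b^2 + 20*b) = b^2*(b + 3)*(b^3 - 8*b^2 + 11*b + 20) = b^2*(b + 1)*(b + 3)*(b^2 - 9*b + 20) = b^2*(b - 4)*(b + 1)*(b + 3)*(b - 5)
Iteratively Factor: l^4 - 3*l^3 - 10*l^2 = (l - 5)*(l^3 + 2*l^2) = l*(l - 5)*(l^2 + 2*l) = l^2*(l - 5)*(l + 2)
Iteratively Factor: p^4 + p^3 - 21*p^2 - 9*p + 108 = (p - 3)*(p^3 + 4*p^2 - 9*p - 36) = (p - 3)*(p + 4)*(p^2 - 9) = (p - 3)^2*(p + 4)*(p + 3)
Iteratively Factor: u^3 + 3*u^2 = (u)*(u^2 + 3*u) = u*(u + 3)*(u)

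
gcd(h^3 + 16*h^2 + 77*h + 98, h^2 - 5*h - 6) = 1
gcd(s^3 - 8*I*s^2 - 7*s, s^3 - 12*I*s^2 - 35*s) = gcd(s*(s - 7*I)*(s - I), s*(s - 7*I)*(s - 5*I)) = s^2 - 7*I*s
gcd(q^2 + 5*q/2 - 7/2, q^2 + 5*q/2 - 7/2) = q^2 + 5*q/2 - 7/2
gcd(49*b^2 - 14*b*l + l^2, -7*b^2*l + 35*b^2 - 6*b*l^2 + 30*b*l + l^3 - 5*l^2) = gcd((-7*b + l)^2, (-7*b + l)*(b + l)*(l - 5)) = 7*b - l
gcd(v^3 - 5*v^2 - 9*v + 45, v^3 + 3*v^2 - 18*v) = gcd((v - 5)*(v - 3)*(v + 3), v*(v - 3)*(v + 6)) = v - 3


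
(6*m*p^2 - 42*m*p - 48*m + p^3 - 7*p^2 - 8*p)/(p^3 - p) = (6*m*p - 48*m + p^2 - 8*p)/(p*(p - 1))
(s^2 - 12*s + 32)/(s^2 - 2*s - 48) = (s - 4)/(s + 6)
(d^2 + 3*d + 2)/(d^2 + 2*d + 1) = (d + 2)/(d + 1)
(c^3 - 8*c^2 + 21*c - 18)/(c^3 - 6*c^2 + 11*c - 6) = (c - 3)/(c - 1)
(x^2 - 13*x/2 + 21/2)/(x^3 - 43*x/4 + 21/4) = 2*(2*x - 7)/(4*x^2 + 12*x - 7)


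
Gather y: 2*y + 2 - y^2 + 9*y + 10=-y^2 + 11*y + 12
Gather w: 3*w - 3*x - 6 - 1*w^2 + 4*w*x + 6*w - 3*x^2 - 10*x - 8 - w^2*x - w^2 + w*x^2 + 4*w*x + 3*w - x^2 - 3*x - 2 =w^2*(-x - 2) + w*(x^2 + 8*x + 12) - 4*x^2 - 16*x - 16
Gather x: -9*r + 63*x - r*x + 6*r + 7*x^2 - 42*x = -3*r + 7*x^2 + x*(21 - r)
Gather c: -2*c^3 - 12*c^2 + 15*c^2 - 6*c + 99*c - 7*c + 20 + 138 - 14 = -2*c^3 + 3*c^2 + 86*c + 144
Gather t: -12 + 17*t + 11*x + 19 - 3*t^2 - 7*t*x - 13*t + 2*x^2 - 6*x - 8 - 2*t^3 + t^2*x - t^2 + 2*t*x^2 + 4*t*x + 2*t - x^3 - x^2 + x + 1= -2*t^3 + t^2*(x - 4) + t*(2*x^2 - 3*x + 6) - x^3 + x^2 + 6*x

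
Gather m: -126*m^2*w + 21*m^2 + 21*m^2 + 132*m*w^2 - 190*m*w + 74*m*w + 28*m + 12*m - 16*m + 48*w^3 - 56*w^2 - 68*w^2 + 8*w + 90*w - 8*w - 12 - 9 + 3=m^2*(42 - 126*w) + m*(132*w^2 - 116*w + 24) + 48*w^3 - 124*w^2 + 90*w - 18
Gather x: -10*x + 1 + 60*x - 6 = 50*x - 5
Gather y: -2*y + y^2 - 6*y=y^2 - 8*y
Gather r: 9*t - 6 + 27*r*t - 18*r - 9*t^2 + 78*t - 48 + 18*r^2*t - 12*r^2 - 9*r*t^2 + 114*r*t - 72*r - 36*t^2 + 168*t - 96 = r^2*(18*t - 12) + r*(-9*t^2 + 141*t - 90) - 45*t^2 + 255*t - 150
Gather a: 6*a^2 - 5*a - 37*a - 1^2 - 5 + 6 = 6*a^2 - 42*a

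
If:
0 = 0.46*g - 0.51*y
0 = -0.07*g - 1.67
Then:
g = -23.86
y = -21.52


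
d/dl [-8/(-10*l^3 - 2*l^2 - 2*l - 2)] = 4*(-15*l^2 - 2*l - 1)/(5*l^3 + l^2 + l + 1)^2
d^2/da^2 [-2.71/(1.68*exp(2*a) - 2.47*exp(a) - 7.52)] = (2.71*(3.36*exp(a) - 2.47)*(6.72*exp(a) - 4.94)*exp(a) + (18.2112*exp(a) - 6.6937)*(-1.68*exp(2*a) + 2.47*exp(a) + 7.52))*exp(a)/(-1.68*exp(2*a) + 2.47*exp(a) + 7.52)^3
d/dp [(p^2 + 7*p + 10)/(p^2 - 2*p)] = (-9*p^2 - 20*p + 20)/(p^2*(p^2 - 4*p + 4))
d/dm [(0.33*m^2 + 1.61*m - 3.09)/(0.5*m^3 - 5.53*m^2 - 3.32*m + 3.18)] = (-0.165*m^4 - 1.61*m^3 + 12.4427*m^2 - 32.0766*m - 5.139)/(0.25*m^6 - 5.53*m^5 + 27.2609*m^4 + 39.8992*m^3 - 24.1484*m^2 - 21.1152*m + 10.1124)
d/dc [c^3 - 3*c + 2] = 3*c^2 - 3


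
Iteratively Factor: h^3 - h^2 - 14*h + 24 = (h - 3)*(h^2 + 2*h - 8) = (h - 3)*(h - 2)*(h + 4)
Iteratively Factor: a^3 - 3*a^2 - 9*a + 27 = (a + 3)*(a^2 - 6*a + 9) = (a - 3)*(a + 3)*(a - 3)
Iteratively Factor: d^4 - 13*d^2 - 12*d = (d + 1)*(d^3 - d^2 - 12*d) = d*(d + 1)*(d^2 - d - 12) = d*(d - 4)*(d + 1)*(d + 3)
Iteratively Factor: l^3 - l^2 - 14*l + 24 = (l + 4)*(l^2 - 5*l + 6) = (l - 2)*(l + 4)*(l - 3)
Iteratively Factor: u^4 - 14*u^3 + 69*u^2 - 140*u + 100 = (u - 5)*(u^3 - 9*u^2 + 24*u - 20) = (u - 5)^2*(u^2 - 4*u + 4) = (u - 5)^2*(u - 2)*(u - 2)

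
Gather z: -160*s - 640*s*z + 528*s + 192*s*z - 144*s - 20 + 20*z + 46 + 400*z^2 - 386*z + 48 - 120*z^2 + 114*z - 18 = 224*s + 280*z^2 + z*(-448*s - 252) + 56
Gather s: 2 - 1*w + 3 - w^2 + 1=-w^2 - w + 6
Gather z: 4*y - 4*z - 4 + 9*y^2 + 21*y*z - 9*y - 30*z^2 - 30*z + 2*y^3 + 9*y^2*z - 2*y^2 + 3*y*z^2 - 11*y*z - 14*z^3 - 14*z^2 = 2*y^3 + 7*y^2 - 5*y - 14*z^3 + z^2*(3*y - 44) + z*(9*y^2 + 10*y - 34) - 4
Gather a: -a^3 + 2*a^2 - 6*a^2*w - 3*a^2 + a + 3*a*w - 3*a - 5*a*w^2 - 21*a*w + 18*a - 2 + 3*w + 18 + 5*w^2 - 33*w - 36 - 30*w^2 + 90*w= -a^3 + a^2*(-6*w - 1) + a*(-5*w^2 - 18*w + 16) - 25*w^2 + 60*w - 20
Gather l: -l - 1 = -l - 1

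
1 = 1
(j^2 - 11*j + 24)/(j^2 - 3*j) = (j - 8)/j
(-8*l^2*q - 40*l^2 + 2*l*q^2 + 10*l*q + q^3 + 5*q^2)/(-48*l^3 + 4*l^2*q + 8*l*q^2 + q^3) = (q + 5)/(6*l + q)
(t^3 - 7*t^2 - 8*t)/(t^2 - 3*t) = (t^2 - 7*t - 8)/(t - 3)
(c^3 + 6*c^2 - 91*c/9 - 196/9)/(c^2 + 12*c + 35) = (c^2 - c - 28/9)/(c + 5)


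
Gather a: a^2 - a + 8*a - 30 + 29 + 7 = a^2 + 7*a + 6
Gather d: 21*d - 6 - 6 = 21*d - 12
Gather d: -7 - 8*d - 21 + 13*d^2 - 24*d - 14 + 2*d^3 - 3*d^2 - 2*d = 2*d^3 + 10*d^2 - 34*d - 42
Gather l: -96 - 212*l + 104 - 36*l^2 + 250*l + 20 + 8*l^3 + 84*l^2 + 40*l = 8*l^3 + 48*l^2 + 78*l + 28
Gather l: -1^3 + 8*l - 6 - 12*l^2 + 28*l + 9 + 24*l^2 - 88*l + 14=12*l^2 - 52*l + 16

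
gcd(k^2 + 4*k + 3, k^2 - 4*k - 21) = k + 3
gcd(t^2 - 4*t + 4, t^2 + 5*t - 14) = t - 2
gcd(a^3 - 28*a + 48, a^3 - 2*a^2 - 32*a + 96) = a^2 + 2*a - 24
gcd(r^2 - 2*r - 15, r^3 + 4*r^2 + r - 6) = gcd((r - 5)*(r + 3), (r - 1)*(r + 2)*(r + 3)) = r + 3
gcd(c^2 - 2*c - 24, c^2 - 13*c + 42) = c - 6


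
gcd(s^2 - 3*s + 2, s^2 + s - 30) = 1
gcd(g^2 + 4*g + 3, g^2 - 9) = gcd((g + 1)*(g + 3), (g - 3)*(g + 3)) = g + 3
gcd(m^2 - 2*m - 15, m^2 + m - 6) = m + 3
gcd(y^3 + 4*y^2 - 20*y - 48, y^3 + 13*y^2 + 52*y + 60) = y^2 + 8*y + 12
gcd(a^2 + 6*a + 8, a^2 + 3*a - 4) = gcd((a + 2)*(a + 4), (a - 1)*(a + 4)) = a + 4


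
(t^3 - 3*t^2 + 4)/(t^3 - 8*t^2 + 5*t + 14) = (t - 2)/(t - 7)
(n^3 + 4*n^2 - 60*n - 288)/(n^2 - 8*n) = n + 12 + 36/n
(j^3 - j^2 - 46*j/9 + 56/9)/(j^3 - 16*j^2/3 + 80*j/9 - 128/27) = 3*(3*j^2 + j - 14)/(9*j^2 - 36*j + 32)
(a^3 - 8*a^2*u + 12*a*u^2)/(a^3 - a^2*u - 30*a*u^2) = (a - 2*u)/(a + 5*u)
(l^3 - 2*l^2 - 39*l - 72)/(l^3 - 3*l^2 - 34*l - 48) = (l + 3)/(l + 2)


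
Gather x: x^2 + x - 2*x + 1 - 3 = x^2 - x - 2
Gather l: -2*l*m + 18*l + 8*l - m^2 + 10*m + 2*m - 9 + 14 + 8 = l*(26 - 2*m) - m^2 + 12*m + 13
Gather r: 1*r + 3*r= 4*r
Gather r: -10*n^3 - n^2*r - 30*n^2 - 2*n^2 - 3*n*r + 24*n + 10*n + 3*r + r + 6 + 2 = -10*n^3 - 32*n^2 + 34*n + r*(-n^2 - 3*n + 4) + 8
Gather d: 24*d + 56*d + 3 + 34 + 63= 80*d + 100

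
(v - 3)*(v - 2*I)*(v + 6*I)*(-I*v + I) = -I*v^4 + 4*v^3 + 4*I*v^3 - 16*v^2 - 15*I*v^2 + 12*v + 48*I*v - 36*I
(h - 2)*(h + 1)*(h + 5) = h^3 + 4*h^2 - 7*h - 10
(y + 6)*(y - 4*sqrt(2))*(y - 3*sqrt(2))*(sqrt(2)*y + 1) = sqrt(2)*y^4 - 13*y^3 + 6*sqrt(2)*y^3 - 78*y^2 + 17*sqrt(2)*y^2 + 24*y + 102*sqrt(2)*y + 144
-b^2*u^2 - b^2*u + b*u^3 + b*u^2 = u*(-b + u)*(b*u + b)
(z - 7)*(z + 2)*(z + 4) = z^3 - z^2 - 34*z - 56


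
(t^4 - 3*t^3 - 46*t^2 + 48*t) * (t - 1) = t^5 - 4*t^4 - 43*t^3 + 94*t^2 - 48*t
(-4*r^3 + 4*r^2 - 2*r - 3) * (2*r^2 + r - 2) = -8*r^5 + 4*r^4 + 8*r^3 - 16*r^2 + r + 6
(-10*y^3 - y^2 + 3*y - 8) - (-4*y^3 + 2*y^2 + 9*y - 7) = -6*y^3 - 3*y^2 - 6*y - 1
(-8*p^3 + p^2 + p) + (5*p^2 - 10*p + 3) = -8*p^3 + 6*p^2 - 9*p + 3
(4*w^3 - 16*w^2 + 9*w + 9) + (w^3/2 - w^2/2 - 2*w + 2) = 9*w^3/2 - 33*w^2/2 + 7*w + 11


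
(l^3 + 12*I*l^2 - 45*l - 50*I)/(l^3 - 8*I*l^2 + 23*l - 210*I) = (l^2 + 7*I*l - 10)/(l^2 - 13*I*l - 42)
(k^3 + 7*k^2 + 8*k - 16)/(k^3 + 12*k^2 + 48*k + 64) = (k - 1)/(k + 4)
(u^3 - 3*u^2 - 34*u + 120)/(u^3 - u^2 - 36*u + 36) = (u^2 - 9*u + 20)/(u^2 - 7*u + 6)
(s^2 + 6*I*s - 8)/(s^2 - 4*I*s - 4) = (-s^2 - 6*I*s + 8)/(-s^2 + 4*I*s + 4)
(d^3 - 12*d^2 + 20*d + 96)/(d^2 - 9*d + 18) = (d^2 - 6*d - 16)/(d - 3)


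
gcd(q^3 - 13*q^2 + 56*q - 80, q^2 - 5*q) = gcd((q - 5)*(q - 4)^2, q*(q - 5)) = q - 5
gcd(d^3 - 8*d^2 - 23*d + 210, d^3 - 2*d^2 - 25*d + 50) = d + 5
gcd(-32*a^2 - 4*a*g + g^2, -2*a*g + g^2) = 1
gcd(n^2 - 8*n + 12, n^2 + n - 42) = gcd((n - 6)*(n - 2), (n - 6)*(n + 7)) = n - 6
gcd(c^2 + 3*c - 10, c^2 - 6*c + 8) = c - 2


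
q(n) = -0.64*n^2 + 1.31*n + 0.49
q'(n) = 1.31 - 1.28*n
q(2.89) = -1.07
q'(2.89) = -2.39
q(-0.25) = 0.12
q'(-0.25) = 1.63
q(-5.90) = -29.52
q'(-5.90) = 8.86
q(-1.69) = -3.55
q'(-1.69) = 3.47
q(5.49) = -11.61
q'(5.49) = -5.72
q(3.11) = -1.63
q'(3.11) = -2.67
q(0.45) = 0.95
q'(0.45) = 0.73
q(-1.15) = -1.86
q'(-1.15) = 2.78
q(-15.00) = -163.16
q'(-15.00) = 20.51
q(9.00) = -39.56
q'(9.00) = -10.21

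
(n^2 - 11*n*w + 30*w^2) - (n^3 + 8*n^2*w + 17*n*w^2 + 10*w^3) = -n^3 - 8*n^2*w + n^2 - 17*n*w^2 - 11*n*w - 10*w^3 + 30*w^2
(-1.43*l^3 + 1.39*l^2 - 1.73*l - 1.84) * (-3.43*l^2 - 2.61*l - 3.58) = 4.9049*l^5 - 1.0354*l^4 + 7.4254*l^3 + 5.8503*l^2 + 10.9958*l + 6.5872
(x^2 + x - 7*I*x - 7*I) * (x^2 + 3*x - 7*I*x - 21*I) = x^4 + 4*x^3 - 14*I*x^3 - 46*x^2 - 56*I*x^2 - 196*x - 42*I*x - 147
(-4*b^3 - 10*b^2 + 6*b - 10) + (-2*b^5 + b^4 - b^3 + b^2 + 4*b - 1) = -2*b^5 + b^4 - 5*b^3 - 9*b^2 + 10*b - 11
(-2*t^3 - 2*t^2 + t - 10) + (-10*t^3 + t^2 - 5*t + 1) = -12*t^3 - t^2 - 4*t - 9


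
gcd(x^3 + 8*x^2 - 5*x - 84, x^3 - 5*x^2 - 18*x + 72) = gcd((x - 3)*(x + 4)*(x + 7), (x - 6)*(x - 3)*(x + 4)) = x^2 + x - 12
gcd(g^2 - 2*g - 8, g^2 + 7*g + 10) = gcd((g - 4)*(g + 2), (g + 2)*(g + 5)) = g + 2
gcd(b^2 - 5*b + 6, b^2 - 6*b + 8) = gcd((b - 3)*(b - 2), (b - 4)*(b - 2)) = b - 2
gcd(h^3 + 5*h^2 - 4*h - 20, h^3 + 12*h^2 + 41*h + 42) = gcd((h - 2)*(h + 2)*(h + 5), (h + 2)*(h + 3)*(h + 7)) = h + 2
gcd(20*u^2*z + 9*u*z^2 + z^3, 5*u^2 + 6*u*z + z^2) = 5*u + z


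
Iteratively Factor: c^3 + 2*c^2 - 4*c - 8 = (c - 2)*(c^2 + 4*c + 4) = (c - 2)*(c + 2)*(c + 2)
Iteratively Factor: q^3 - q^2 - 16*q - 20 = (q + 2)*(q^2 - 3*q - 10) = (q - 5)*(q + 2)*(q + 2)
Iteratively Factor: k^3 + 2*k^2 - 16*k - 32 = (k + 4)*(k^2 - 2*k - 8) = (k + 2)*(k + 4)*(k - 4)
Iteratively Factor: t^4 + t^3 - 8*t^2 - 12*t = (t - 3)*(t^3 + 4*t^2 + 4*t) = t*(t - 3)*(t^2 + 4*t + 4) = t*(t - 3)*(t + 2)*(t + 2)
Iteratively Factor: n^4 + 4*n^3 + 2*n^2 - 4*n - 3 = (n + 1)*(n^3 + 3*n^2 - n - 3) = (n + 1)*(n + 3)*(n^2 - 1) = (n - 1)*(n + 1)*(n + 3)*(n + 1)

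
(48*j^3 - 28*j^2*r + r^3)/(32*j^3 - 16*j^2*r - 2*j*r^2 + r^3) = (6*j + r)/(4*j + r)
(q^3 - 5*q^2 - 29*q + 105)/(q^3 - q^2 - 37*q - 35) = (q - 3)/(q + 1)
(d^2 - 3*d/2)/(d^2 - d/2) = (2*d - 3)/(2*d - 1)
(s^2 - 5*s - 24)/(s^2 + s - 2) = (s^2 - 5*s - 24)/(s^2 + s - 2)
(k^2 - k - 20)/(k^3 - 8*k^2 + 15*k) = (k + 4)/(k*(k - 3))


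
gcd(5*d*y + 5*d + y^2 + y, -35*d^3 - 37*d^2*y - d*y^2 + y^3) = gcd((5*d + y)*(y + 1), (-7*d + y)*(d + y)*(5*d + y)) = 5*d + y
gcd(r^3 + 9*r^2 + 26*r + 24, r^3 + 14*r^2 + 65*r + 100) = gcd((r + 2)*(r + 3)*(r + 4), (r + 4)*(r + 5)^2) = r + 4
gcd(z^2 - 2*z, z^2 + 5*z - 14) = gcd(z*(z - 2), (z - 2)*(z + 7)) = z - 2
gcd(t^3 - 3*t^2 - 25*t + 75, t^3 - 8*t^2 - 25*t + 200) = t^2 - 25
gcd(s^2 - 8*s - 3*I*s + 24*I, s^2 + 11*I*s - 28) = 1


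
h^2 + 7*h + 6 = (h + 1)*(h + 6)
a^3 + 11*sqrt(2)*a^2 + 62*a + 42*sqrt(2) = (a + sqrt(2))*(a + 3*sqrt(2))*(a + 7*sqrt(2))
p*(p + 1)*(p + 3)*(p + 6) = p^4 + 10*p^3 + 27*p^2 + 18*p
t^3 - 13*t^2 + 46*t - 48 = (t - 8)*(t - 3)*(t - 2)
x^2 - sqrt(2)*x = x*(x - sqrt(2))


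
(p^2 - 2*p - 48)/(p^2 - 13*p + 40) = (p + 6)/(p - 5)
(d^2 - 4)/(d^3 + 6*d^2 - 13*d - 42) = (d - 2)/(d^2 + 4*d - 21)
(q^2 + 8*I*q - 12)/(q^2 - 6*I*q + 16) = (q + 6*I)/(q - 8*I)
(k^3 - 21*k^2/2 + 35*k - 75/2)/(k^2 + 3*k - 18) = (2*k^2 - 15*k + 25)/(2*(k + 6))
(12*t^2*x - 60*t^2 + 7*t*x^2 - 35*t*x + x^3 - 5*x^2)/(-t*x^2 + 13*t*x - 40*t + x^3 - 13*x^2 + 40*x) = (12*t^2 + 7*t*x + x^2)/(-t*x + 8*t + x^2 - 8*x)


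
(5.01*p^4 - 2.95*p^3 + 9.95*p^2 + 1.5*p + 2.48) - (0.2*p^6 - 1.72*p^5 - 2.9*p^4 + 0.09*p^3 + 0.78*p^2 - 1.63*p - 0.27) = -0.2*p^6 + 1.72*p^5 + 7.91*p^4 - 3.04*p^3 + 9.17*p^2 + 3.13*p + 2.75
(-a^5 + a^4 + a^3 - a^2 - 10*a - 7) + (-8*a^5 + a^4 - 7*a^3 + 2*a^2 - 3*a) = -9*a^5 + 2*a^4 - 6*a^3 + a^2 - 13*a - 7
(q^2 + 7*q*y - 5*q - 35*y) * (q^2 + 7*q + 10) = q^4 + 7*q^3*y + 2*q^3 + 14*q^2*y - 25*q^2 - 175*q*y - 50*q - 350*y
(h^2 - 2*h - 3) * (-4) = -4*h^2 + 8*h + 12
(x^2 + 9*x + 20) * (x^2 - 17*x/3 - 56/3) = x^4 + 10*x^3/3 - 149*x^2/3 - 844*x/3 - 1120/3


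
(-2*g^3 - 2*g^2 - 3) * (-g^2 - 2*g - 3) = 2*g^5 + 6*g^4 + 10*g^3 + 9*g^2 + 6*g + 9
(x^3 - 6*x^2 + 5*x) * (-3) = -3*x^3 + 18*x^2 - 15*x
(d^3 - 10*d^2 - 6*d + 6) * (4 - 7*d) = -7*d^4 + 74*d^3 + 2*d^2 - 66*d + 24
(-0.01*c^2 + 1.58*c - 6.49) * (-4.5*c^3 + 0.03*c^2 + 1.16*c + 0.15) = 0.045*c^5 - 7.1103*c^4 + 29.2408*c^3 + 1.6366*c^2 - 7.2914*c - 0.9735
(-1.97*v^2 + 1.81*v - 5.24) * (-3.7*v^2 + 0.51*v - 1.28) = 7.289*v^4 - 7.7017*v^3 + 22.8327*v^2 - 4.9892*v + 6.7072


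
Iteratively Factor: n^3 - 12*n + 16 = (n - 2)*(n^2 + 2*n - 8) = (n - 2)^2*(n + 4)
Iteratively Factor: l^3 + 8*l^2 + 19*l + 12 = (l + 3)*(l^2 + 5*l + 4) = (l + 3)*(l + 4)*(l + 1)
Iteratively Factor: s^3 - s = (s - 1)*(s^2 + s) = s*(s - 1)*(s + 1)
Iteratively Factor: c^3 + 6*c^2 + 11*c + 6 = (c + 2)*(c^2 + 4*c + 3) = (c + 1)*(c + 2)*(c + 3)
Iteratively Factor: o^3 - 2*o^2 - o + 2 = (o - 1)*(o^2 - o - 2) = (o - 2)*(o - 1)*(o + 1)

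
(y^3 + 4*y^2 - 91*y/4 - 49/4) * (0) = 0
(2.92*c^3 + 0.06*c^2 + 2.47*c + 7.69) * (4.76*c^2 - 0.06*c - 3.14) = 13.8992*c^5 + 0.1104*c^4 + 2.5848*c^3 + 36.2678*c^2 - 8.2172*c - 24.1466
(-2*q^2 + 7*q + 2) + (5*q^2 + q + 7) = 3*q^2 + 8*q + 9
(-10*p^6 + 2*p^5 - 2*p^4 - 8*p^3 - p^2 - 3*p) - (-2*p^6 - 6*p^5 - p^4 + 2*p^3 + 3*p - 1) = -8*p^6 + 8*p^5 - p^4 - 10*p^3 - p^2 - 6*p + 1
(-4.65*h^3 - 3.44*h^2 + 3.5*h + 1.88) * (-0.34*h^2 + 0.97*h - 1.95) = 1.581*h^5 - 3.3409*h^4 + 4.5407*h^3 + 9.4638*h^2 - 5.0014*h - 3.666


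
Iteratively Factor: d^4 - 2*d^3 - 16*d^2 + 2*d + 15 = (d + 1)*(d^3 - 3*d^2 - 13*d + 15) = (d + 1)*(d + 3)*(d^2 - 6*d + 5) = (d - 5)*(d + 1)*(d + 3)*(d - 1)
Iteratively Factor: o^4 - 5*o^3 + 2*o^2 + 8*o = (o - 4)*(o^3 - o^2 - 2*o) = o*(o - 4)*(o^2 - o - 2) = o*(o - 4)*(o + 1)*(o - 2)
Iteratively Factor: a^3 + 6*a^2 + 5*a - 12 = (a - 1)*(a^2 + 7*a + 12) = (a - 1)*(a + 4)*(a + 3)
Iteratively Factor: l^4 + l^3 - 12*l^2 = (l + 4)*(l^3 - 3*l^2) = (l - 3)*(l + 4)*(l^2) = l*(l - 3)*(l + 4)*(l)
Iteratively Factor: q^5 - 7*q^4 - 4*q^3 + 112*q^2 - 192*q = (q + 4)*(q^4 - 11*q^3 + 40*q^2 - 48*q) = (q - 3)*(q + 4)*(q^3 - 8*q^2 + 16*q) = (q - 4)*(q - 3)*(q + 4)*(q^2 - 4*q) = q*(q - 4)*(q - 3)*(q + 4)*(q - 4)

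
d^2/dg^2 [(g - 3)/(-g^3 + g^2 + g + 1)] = 2*((g - 3)*(-3*g^2 + 2*g + 1)^2 + (3*g^2 - 2*g + (g - 3)*(3*g - 1) - 1)*(-g^3 + g^2 + g + 1))/(-g^3 + g^2 + g + 1)^3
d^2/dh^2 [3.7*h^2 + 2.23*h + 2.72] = 7.40000000000000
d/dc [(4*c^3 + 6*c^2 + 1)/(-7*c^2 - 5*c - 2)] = (-28*c^4 - 40*c^3 - 54*c^2 - 10*c + 5)/(49*c^4 + 70*c^3 + 53*c^2 + 20*c + 4)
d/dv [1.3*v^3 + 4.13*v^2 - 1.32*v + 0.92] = 3.9*v^2 + 8.26*v - 1.32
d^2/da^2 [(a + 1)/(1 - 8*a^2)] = 16*(-32*a^2*(a + 1) + (3*a + 1)*(8*a^2 - 1))/(8*a^2 - 1)^3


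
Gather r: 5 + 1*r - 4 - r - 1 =0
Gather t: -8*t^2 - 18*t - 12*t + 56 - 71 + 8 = -8*t^2 - 30*t - 7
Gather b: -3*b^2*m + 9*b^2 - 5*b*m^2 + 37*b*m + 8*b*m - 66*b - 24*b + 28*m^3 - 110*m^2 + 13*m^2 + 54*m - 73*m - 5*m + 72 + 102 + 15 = b^2*(9 - 3*m) + b*(-5*m^2 + 45*m - 90) + 28*m^3 - 97*m^2 - 24*m + 189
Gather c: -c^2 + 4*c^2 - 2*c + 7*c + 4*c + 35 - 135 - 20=3*c^2 + 9*c - 120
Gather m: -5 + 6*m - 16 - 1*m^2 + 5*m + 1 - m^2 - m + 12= -2*m^2 + 10*m - 8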